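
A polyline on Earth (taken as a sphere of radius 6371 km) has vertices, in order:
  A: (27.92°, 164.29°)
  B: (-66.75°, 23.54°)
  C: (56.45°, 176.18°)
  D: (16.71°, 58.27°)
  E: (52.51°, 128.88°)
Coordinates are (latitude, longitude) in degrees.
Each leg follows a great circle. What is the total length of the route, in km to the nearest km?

50439 km

Leg A→B: central angle 2.3466 rad, distance 14950.4 km.
Leg B→C: central angle 2.8560 rad, distance 18195.3 km.
Leg C→D: central angle 1.5789 rad, distance 10059.4 km.
Leg D→E: central angle 1.1355 rad, distance 7234.3 km.
Total: 14950.4 + 18195.3 + 10059.4 + 7234.3 ≈ 50439 km.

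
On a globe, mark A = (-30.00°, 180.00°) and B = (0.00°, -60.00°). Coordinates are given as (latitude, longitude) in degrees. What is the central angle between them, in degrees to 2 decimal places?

115.66°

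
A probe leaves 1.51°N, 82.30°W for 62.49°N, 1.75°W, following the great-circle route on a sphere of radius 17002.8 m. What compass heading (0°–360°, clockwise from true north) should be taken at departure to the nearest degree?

27°

Δλ = 80.550° = 1.4059 rad.
y = sin Δλ · cos φ₂ = (0.9864)(0.4619) = 0.4556
x = cos φ₁ sin φ₂ − sin φ₁ cos φ₂ cos Δλ = (0.9997)(0.8869) − (0.0264)(0.4619)(0.1642) = 0.8846
θ = atan2(y, x) = 27.25°, so the bearing is 27°.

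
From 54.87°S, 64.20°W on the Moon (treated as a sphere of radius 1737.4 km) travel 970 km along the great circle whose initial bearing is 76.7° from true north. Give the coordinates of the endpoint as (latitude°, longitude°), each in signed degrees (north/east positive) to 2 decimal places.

-38.57°, -22.94°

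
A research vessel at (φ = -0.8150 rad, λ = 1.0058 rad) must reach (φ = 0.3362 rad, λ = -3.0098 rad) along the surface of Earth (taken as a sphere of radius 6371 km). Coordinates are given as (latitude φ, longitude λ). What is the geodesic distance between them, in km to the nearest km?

In radians: φ₁ = -0.8150, φ₂ = 0.3362, Δλ = 129.923° = 2.2676 rad.
cos c = sin φ₁ sin φ₂ + cos φ₁ cos φ₂ cos Δλ = (-0.7277)(0.3299) + (0.6859)(0.9440)(-0.6418) = -0.65560,
so c = arccos(-0.65560) = 2.28577 rad.
Distance = R·c = 6371 × 2.2858 ≈ 14563 km.

14563 km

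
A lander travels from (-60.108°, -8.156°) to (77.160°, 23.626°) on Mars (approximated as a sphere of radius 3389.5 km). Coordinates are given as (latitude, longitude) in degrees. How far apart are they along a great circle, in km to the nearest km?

With latitudes φ₁ = -60.108°, φ₂ = 77.160° and longitude difference Δλ = 31.782°:
Haversine: a = sin²(Δφ/2) + cos φ₁ cos φ₂ sin²(Δλ/2) = 0.8673 + (0.4984)(0.2222)(0.0750) = 0.87557.
Central angle c = 2·arcsin(√a) = 2.42059 rad.
Distance = R·c = 3389.5 × 2.4206 ≈ 8205 km.

8205 km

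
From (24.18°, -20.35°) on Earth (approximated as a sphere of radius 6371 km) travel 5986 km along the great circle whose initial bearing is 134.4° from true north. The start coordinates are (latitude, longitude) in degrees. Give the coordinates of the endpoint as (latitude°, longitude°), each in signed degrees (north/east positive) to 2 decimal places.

Angular distance δ = d/R = 5986/6371 = 0.93957 rad; initial bearing θ = 2.3457 rad.
sin φ₂ = sin φ₁ cos δ + cos φ₁ sin δ cos θ = (0.4096)(0.5901) + (0.9123)(0.8073)(-0.6997) = -0.2736, so φ₂ = -15.88°.
Δλ = atan2(sin θ sin δ cos φ₁, cos δ − sin φ₁ sin φ₂) = atan2(0.5262, 0.7022) = 36.846°.
λ₂ = -20.350° + 36.846° = 16.50°.

-15.88°, 16.50°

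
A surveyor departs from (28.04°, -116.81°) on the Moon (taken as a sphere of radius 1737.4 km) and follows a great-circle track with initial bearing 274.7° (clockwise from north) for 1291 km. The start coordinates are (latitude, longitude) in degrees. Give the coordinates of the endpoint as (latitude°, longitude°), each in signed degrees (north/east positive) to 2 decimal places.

Angular distance δ = d/R = 1291/1737.4 = 0.74306 rad; initial bearing θ = 4.7944 rad.
sin φ₂ = sin φ₁ cos δ + cos φ₁ sin δ cos θ = (0.4701)(0.7364) + (0.8826)(0.6765)(0.0819) = 0.3951, so φ₂ = 23.27°.
Δλ = atan2(sin θ sin δ cos φ₁, cos δ − sin φ₁ sin φ₂) = atan2(-0.5951, 0.5507) = -47.222°.
λ₂ = -116.810° − 47.222° = -164.03°.

23.27°, -164.03°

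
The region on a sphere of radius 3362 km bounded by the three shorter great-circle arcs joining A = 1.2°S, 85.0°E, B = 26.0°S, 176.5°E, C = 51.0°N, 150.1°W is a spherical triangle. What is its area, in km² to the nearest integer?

Side lengths (central angles): a = 1.4389, b = 1.9566, c = 1.5851 rad; semiperimeter s = 2.4903.
By l'Huilier's theorem, tan(E/4) = √[tan(s/2) tan((s−a)/2) tan((s−b)/2) tan((s−c)/2)], giving spherical excess E = 1.7832 rad.
Area = E·R² = 1.7832 × (3362)² ≈ 20156013 km².

20156013 km²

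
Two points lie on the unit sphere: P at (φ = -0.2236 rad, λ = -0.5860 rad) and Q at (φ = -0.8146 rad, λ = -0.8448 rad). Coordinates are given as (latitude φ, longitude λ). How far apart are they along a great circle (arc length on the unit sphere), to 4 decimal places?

Let φ₁ = -0.2236 rad, φ₂ = -0.8146 rad, and Δλ = -0.2588 rad.
cos c = sin φ₁ sin φ₂ + cos φ₁ cos φ₂ cos Δλ = (-0.2217)(-0.7275) + (0.9751)(0.6862)(0.9667) = 0.80810,
so c = arccos(0.80810) = 0.62987 rad.
On the unit sphere the arc length equals the central angle: 0.6299.

0.6299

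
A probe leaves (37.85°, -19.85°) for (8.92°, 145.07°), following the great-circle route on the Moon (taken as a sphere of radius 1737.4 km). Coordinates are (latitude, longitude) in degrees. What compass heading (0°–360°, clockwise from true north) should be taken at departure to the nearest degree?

20°

Δλ = 164.920° = 2.8784 rad.
y = sin Δλ · cos φ₂ = (0.2602)(0.9879) = 0.2570
x = cos φ₁ sin φ₂ − sin φ₁ cos φ₂ cos Δλ = (0.7896)(0.1551) − (0.6136)(0.9879)(-0.9656) = 0.7077
θ = atan2(y, x) = 19.96°, so the bearing is 20°.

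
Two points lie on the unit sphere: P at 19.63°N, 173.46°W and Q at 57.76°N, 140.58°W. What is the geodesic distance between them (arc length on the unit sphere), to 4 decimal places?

0.7868

Let φ₁ = 0.3426 rad, φ₂ = 1.0081 rad, and Δλ = 0.5739 rad.
cos c = sin φ₁ sin φ₂ + cos φ₁ cos φ₂ cos Δλ = (0.3359)(0.8458) + (0.9419)(0.5335)(0.8398) = 0.70612,
so c = arccos(0.70612) = 0.78679 rad.
On the unit sphere the arc length equals the central angle: 0.7868.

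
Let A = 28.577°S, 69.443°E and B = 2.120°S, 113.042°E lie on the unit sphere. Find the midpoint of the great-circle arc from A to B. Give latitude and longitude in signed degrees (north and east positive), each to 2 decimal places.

-16.46°, 92.72°

The central angle between A and B is δ = 0.8590 rad.
With f = 0.5, the slerp weights are sin((1−f)δ)/sin δ = 0.5499 and sin(fδ)/sin δ = 0.5499.
Weighted sum of the unit vectors: (0.5499)·(0.3084,0.8223,-0.4783) + (0.5499)·(-0.3911,0.9196,-0.0370) = (-0.0455, 0.9579, -0.2834).
Converting back: φ = atan2(z, √(x²+y²)) = -16.46°, λ = atan2(y, x) = 92.72°.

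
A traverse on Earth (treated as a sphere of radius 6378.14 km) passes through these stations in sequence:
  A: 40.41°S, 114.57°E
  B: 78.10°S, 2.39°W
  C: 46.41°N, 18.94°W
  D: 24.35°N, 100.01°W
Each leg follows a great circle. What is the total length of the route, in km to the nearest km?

27530 km

Leg A→B: central angle 0.9726 rad, distance 6203.5 km.
Leg B→C: central angle 2.1803 rad, distance 13906.1 km.
Leg C→D: central angle 1.1635 rad, distance 7420.9 km.
Total: 6203.5 + 13906.1 + 7420.9 ≈ 27530 km.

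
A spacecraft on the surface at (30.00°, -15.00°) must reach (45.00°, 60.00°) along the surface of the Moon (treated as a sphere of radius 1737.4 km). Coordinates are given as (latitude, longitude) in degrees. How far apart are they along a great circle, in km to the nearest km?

1795 km

Let φ₁ = 0.5236 rad, φ₂ = 0.7854 rad, and Δλ = 1.3090 rad.
cos c = sin φ₁ sin φ₂ + cos φ₁ cos φ₂ cos Δλ = (0.5000)(0.7071) + (0.8660)(0.7071)(0.2588) = 0.51205,
so c = arccos(0.51205) = 1.03323 rad.
Distance = R·c = 1737.4 × 1.0332 ≈ 1795 km.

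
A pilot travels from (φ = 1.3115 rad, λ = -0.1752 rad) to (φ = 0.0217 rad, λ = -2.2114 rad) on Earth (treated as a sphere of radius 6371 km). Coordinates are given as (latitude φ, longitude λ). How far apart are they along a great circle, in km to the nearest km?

In radians: φ₁ = 1.3115, φ₂ = 0.0217, Δλ = -116.666° = -2.0362 rad.
cos c = sin φ₁ sin φ₂ + cos φ₁ cos φ₂ cos Δλ = (0.9666)(0.0217) + (0.2564)(0.9998)(-0.4488) = -0.09407,
so c = arccos(-0.09407) = 1.66500 rad.
Distance = R·c = 6371 × 1.6650 ≈ 10608 km.

10608 km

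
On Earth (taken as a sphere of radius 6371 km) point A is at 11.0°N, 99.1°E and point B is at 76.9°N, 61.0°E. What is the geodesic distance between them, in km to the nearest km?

In radians: φ₁ = 0.1920, φ₂ = 1.3422, Δλ = -38.100° = -0.6650 rad.
cos c = sin φ₁ sin φ₂ + cos φ₁ cos φ₂ cos Δλ = (0.1908)(0.9740) + (0.9816)(0.2267)(0.7869) = 0.36093,
so c = arccos(0.36093) = 1.20154 rad.
Distance = R·c = 6371 × 1.2015 ≈ 7655 km.

7655 km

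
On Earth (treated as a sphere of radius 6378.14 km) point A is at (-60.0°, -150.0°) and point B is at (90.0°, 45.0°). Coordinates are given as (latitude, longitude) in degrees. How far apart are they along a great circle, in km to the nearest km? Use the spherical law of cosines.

16698 km

With latitudes φ₁ = -60.000°, φ₂ = 90.000° and longitude difference Δλ = -165.000°:
cos c = sin φ₁ sin φ₂ + cos φ₁ cos φ₂ cos Δλ = (-0.8660)(1.0000) + (0.5000)(0.0000)(-0.9659) = -0.86603,
so c = arccos(-0.86603) = 2.61799 rad.
Distance = R·c = 6378.14 × 2.6180 ≈ 16698 km.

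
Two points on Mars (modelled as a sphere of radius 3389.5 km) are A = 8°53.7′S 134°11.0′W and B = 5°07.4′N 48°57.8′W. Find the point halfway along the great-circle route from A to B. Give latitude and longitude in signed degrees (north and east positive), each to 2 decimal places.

-2.56°, -91.36°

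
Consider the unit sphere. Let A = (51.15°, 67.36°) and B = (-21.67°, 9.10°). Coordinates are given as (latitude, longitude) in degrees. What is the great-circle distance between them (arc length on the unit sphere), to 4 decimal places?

In radians: φ₁ = 0.8927, φ₂ = -0.3782, Δλ = -58.260° = -1.0168 rad.
cos c = sin φ₁ sin φ₂ + cos φ₁ cos φ₂ cos Δλ = (0.7788)(-0.3693) + (0.6273)(0.9293)(0.5261) = 0.01909,
so c = arccos(0.01909) = 1.55170 rad.
On the unit sphere the arc length equals the central angle: 1.5517.

1.5517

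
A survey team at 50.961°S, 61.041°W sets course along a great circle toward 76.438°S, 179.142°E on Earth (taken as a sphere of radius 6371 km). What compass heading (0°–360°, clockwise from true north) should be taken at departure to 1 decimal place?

Δλ = -119.817° = -2.0912 rad.
y = sin Δλ · cos φ₂ = (-0.8676)(0.2345) = -0.2035
x = cos φ₁ sin φ₂ − sin φ₁ cos φ₂ cos Δλ = (0.6298)(-0.9721) − (-0.7767)(0.2345)(-0.4972) = -0.7029
θ = atan2(y, x) = -163.86°; adding 360° gives 196.1°.

196.1°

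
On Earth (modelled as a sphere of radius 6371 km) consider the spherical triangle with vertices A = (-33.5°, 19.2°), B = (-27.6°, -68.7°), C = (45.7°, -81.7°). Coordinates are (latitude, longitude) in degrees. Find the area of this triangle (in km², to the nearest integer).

48648988 km²

Side lengths (central angles): a = 1.2958, b = 2.1003, c = 1.2841 rad; semiperimeter s = 2.3401.
By l'Huilier's theorem, tan(E/4) = √[tan(s/2) tan((s−a)/2) tan((s−b)/2) tan((s−c)/2)], giving spherical excess E = 1.1986 rad.
Area = E·R² = 1.1986 × (6371)² ≈ 48648988 km².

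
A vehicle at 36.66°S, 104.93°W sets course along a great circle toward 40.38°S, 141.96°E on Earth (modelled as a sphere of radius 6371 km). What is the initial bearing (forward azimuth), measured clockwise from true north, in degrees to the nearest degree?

225°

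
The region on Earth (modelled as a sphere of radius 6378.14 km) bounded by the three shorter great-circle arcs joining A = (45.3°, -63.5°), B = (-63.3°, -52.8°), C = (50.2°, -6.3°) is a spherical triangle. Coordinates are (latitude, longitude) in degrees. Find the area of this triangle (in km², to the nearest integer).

40530357 km²

Side lengths (central angles): a = 2.0810, b = 0.6600, c = 1.9012 rad; semiperimeter s = 2.3211.
By l'Huilier's theorem, tan(E/4) = √[tan(s/2) tan((s−a)/2) tan((s−b)/2) tan((s−c)/2)], giving spherical excess E = 0.9963 rad.
Area = E·R² = 0.9963 × (6378.14)² ≈ 40530357 km².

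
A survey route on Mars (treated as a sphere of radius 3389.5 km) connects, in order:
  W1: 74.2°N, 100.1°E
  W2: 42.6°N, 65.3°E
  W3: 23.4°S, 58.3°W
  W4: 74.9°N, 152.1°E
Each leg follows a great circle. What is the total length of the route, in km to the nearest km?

17241 km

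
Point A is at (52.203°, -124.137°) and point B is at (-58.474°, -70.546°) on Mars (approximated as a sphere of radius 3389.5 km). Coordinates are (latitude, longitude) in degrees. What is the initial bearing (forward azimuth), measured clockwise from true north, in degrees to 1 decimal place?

With φ₁ = 0.9111, φ₂ = -1.0206, Δλ = 0.9353 rad, the forward-azimuth formula gives
θ = atan2( sin Δλ cos φ₂ , cos φ₁ sin φ₂ − sin φ₁ cos φ₂ cos Δλ ) = atan2(0.4208, -0.7676) = 151.27°.
So the initial bearing is 151.3°.

151.3°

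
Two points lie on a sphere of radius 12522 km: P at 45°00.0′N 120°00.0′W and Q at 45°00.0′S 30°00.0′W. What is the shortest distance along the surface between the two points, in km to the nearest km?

26226 km

Let φ₁ = 0.7854 rad, φ₂ = -0.7854 rad, and Δλ = 1.5708 rad.
cos c = sin φ₁ sin φ₂ + cos φ₁ cos φ₂ cos Δλ = (0.7071)(-0.7071) + (0.7071)(0.7071)(0.0000) = -0.50000,
so c = arccos(-0.50000) = 2.09440 rad.
Distance = R·c = 12522 × 2.0944 ≈ 26226 km.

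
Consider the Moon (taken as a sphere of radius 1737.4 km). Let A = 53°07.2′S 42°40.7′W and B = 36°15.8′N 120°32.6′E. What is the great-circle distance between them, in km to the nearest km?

4835 km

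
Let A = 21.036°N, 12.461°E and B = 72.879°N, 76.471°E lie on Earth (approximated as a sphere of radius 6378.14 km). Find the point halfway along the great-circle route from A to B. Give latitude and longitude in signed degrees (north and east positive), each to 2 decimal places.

50.21°, 26.45°

The central angle between A and B is δ = 1.0889 rad.
With f = 0.5, the slerp weights are sin((1−f)δ)/sin δ = 0.5845 and sin(fδ)/sin δ = 0.5845.
Weighted sum of the unit vectors: (0.5845)·(0.9114,0.2014,0.3590) + (0.5845)·(0.0689,0.2862,0.9557) = (0.5730, 0.2850, 0.7684).
Converting back: φ = atan2(z, √(x²+y²)) = 50.21°, λ = atan2(y, x) = 26.45°.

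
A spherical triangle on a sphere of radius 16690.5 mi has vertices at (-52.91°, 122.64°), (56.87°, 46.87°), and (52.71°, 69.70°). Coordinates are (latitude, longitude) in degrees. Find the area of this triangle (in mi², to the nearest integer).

64326505 mi²

Side lengths (central angles): a = 0.2396, b = 1.9981, c = 2.1981 rad; semiperimeter s = 2.2179.
By l'Huilier's theorem, tan(E/4) = √[tan(s/2) tan((s−a)/2) tan((s−b)/2) tan((s−c)/2)], giving spherical excess E = 0.2309 rad.
Area = E·R² = 0.2309 × (16690.5)² ≈ 64326505 mi².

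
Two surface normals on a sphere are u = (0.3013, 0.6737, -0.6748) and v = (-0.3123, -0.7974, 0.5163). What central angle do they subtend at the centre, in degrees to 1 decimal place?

168.4°

u·v = -0.9797; |u| = 1.0000, |v| = 1.0000.
cos θ = (u·v)/(|u||v|) = -0.9797, so θ = 168.4°.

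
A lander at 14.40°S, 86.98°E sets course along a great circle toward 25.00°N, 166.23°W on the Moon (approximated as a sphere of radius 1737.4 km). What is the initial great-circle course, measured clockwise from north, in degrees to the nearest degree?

68°

With φ₁ = -0.2513, φ₂ = 0.4363, Δλ = 1.8638 rad, the forward-azimuth formula gives
θ = atan2( sin Δλ cos φ₂ , cos φ₁ sin φ₂ − sin φ₁ cos φ₂ cos Δλ ) = atan2(0.8677, 0.3442) = 68.36°.
So the initial bearing is 68°.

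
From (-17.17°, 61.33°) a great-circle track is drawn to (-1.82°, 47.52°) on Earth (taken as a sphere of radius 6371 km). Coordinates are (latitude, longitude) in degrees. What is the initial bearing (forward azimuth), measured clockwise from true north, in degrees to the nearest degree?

With φ₁ = -0.2997, φ₂ = -0.0318, Δλ = -0.2410 rad, the forward-azimuth formula gives
θ = atan2( sin Δλ cos φ₂ , cos φ₁ sin φ₂ − sin φ₁ cos φ₂ cos Δλ ) = atan2(-0.2386, 0.2562) = -42.96°.
Adding 360° brings this into [0°, 360°): 317°.

317°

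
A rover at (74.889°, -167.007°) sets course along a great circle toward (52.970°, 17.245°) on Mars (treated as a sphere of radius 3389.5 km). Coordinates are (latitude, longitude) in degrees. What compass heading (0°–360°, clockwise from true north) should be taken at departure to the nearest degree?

With φ₁ = 1.3071, φ₂ = 0.9245, Δλ = -3.0674 rad, the forward-azimuth formula gives
θ = atan2( sin Δλ cos φ₂ , cos φ₁ sin φ₂ − sin φ₁ cos φ₂ cos Δλ ) = atan2(-0.0447, 0.7879) = -3.24°.
Adding 360° brings this into [0°, 360°): 357°.

357°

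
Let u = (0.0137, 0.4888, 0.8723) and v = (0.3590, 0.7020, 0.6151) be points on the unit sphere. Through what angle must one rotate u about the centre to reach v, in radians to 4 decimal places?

0.4852 rad

u·v = 0.8846; |u| = 1.0000, |v| = 1.0000.
cos θ = (u·v)/(|u||v|) = 0.8846, so θ = 0.4852 rad.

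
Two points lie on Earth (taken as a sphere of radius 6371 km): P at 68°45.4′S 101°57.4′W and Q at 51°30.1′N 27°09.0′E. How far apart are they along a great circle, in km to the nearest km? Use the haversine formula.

16752 km

In radians: φ₁ = -1.2000, φ₂ = 0.8989, Δλ = 129.107° = 2.2533 rad.
Haversine: a = sin²(Δφ/2) + cos φ₁ cos φ₂ sin²(Δλ/2) = 0.7519 + (0.3623)(0.6225)(0.8154) = 0.93586.
Central angle c = 2·arcsin(√a) = 2.62949 rad.
Distance = R·c = 6371 × 2.6295 ≈ 16752 km.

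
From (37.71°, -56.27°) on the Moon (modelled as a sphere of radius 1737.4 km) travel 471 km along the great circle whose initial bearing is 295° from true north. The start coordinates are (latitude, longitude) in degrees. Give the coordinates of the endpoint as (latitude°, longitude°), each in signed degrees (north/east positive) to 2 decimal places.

42.75°, -75.57°

Angular distance δ = d/R = 471/1737.4 = 0.27109 rad; initial bearing θ = 5.1487 rad.
sin φ₂ = sin φ₁ cos δ + cos φ₁ sin δ cos θ = (0.6117)(0.9635) + (0.7911)(0.2678)(0.4226) = 0.6789, so φ₂ = 42.75°.
Δλ = atan2(sin θ sin δ cos φ₁, cos δ − sin φ₁ sin φ₂) = atan2(-0.1920, 0.5482) = -19.301°.
λ₂ = -56.270° − 19.301° = -75.57°.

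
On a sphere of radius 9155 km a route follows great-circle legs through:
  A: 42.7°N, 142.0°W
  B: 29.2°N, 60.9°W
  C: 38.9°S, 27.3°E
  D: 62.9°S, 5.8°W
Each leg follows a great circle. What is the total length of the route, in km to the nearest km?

Leg A→B: central angle 1.1262 rad, distance 10310.3 km.
Leg B→C: central angle 1.8598 rad, distance 17026.7 km.
Leg C→D: central angle 0.5433 rad, distance 4973.8 km.
Total: 10310.3 + 17026.7 + 4973.8 ≈ 32311 km.

32311 km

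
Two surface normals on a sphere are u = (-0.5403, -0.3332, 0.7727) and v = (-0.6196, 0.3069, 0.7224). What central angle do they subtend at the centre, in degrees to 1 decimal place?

u·v = 0.7907; |u| = 1.0000, |v| = 1.0000.
cos θ = (u·v)/(|u||v|) = 0.7907, so θ = 37.7°.

37.7°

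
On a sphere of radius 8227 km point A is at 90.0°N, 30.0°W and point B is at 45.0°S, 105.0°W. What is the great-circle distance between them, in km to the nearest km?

In radians: φ₁ = 1.5708, φ₂ = -0.7854, Δλ = -75.000° = -1.3090 rad.
cos c = sin φ₁ sin φ₂ + cos φ₁ cos φ₂ cos Δλ = (1.0000)(-0.7071) + (0.0000)(0.7071)(0.2588) = -0.70711,
so c = arccos(-0.70711) = 2.35619 rad.
Distance = R·c = 8227 × 2.3562 ≈ 19384 km.

19384 km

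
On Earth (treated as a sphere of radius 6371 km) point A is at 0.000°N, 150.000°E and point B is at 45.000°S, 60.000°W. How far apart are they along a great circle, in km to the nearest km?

Let φ₁ = 0.0000 rad, φ₂ = -0.7854 rad, and Δλ = 2.6180 rad.
Haversine: a = sin²(Δφ/2) + cos φ₁ cos φ₂ sin²(Δλ/2) = 0.1464 + (1.0000)(0.7071)(0.9330) = 0.80619.
Central angle c = 2·arcsin(√a) = 2.22985 rad.
Distance = R·c = 6371 × 2.2299 ≈ 14206 km.

14206 km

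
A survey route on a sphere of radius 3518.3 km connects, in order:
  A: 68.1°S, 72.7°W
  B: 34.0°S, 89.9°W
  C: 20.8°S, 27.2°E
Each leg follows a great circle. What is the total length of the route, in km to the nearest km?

Leg A→B: central angle 0.6194 rad, distance 2179.2 km.
Leg B→C: central angle 1.7259 rad, distance 6072.2 km.
Total: 2179.2 + 6072.2 ≈ 8251 km.

8251 km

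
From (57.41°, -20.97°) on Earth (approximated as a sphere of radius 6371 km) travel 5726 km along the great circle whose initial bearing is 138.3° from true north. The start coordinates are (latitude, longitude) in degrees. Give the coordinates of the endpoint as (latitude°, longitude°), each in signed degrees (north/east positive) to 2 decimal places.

12.11°, 11.20°

Angular distance δ = d/R = 5726/6371 = 0.89876 rad; initial bearing θ = 2.4138 rad.
sin φ₂ = sin φ₁ cos δ + cos φ₁ sin δ cos θ = (0.8425)(0.6226) + (0.5386)(0.7826)(-0.7466) = 0.2098, so φ₂ = 12.11°.
Δλ = atan2(sin θ sin δ cos φ₁, cos δ − sin φ₁ sin φ₂) = atan2(0.2804, 0.4458) = 32.170°.
λ₂ = -20.970° + 32.170° = 11.20°.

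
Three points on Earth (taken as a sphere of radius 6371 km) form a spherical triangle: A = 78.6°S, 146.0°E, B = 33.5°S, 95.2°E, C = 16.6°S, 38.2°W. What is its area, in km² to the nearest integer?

Side lengths (central angles): a = 1.9729, b = 1.4795, c = 0.8695 rad; semiperimeter s = 2.1610.
By l'Huilier's theorem, tan(E/4) = √[tan(s/2) tan((s−a)/2) tan((s−b)/2) tan((s−c)/2)], giving spherical excess E = 0.8557 rad.
Area = E·R² = 0.8557 × (6371)² ≈ 34731840 km².

34731840 km²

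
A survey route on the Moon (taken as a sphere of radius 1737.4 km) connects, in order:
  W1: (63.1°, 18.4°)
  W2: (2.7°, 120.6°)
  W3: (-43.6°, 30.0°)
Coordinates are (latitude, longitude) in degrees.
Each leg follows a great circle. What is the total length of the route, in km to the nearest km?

Leg W1→W2: central angle 1.6243 rad, distance 2822.1 km.
Leg W2→W3: central angle 1.6109 rad, distance 2798.7 km.
Total: 2822.1 + 2798.7 ≈ 5621 km.

5621 km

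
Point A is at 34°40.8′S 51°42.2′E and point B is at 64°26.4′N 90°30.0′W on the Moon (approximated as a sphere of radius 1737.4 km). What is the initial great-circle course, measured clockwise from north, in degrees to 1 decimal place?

Δλ = -142.203° = -2.4819 rad.
y = sin Δλ · cos φ₂ = (-0.6129)(0.4315) = -0.2644
x = cos φ₁ sin φ₂ − sin φ₁ cos φ₂ cos Δλ = (0.8223)(0.9021) − (-0.5690)(0.4315)(-0.7902) = 0.5479
θ = atan2(y, x) = -25.76°; adding 360° gives 334.2°.

334.2°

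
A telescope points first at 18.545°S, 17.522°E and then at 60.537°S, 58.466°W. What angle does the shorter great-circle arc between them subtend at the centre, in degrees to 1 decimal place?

67.1°

With latitudes φ₁ = -18.545°, φ₂ = -60.537° and longitude difference Δλ = -75.988°:
cos c = sin φ₁ sin φ₂ + cos φ₁ cos φ₂ cos Δλ = (-0.3180)(-0.8707) + (0.9481)(0.4919)(0.2421) = 0.38983,
so c = arccos(0.38983) = 1.17035 rad.
So the angular separation is 67.1°.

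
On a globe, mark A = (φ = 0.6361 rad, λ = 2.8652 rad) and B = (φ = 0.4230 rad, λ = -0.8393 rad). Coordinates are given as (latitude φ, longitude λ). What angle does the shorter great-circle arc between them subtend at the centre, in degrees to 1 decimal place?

With latitudes φ₁ = 36.446°, φ₂ = 24.236° and longitude difference Δλ = 147.748°:
cos c = sin φ₁ sin φ₂ + cos φ₁ cos φ₂ cos Δλ = (0.5941)(0.4105) + (0.8044)(0.9119)(-0.8457) = -0.37648,
so c = arccos(-0.37648) = 1.95679 rad.
So the angular separation is 112.1°.

112.1°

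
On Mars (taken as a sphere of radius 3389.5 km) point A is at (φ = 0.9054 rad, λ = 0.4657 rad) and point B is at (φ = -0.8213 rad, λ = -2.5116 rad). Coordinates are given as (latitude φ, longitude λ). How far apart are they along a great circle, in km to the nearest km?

With latitudes φ₁ = 51.876°, φ₂ = -47.057° and longitude difference Δλ = -170.587°:
Haversine: a = sin²(Δφ/2) + cos φ₁ cos φ₂ sin²(Δλ/2) = 0.5776 + (0.6174)(0.6813)(0.9933) = 0.99540.
Central angle c = 2·arcsin(√a) = 3.00586 rad.
Distance = R·c = 3389.5 × 3.0059 ≈ 10188 km.

10188 km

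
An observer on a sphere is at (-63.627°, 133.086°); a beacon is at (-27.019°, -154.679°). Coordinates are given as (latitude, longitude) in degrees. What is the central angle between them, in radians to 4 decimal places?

1.0149 rad

In radians: φ₁ = -1.1105, φ₂ = -0.4716, Δλ = 72.235° = 1.2607 rad.
cos c = sin φ₁ sin φ₂ + cos φ₁ cos φ₂ cos Δλ = (-0.8959)(-0.4543) + (0.4442)(0.8909)(0.3051) = 0.52775,
so c = arccos(0.52775) = 1.01485 rad.
So the angular separation is 1.0149 rad.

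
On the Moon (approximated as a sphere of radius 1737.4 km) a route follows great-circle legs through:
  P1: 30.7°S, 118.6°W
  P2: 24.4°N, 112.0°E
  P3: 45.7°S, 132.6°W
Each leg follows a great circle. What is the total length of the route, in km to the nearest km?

7875 km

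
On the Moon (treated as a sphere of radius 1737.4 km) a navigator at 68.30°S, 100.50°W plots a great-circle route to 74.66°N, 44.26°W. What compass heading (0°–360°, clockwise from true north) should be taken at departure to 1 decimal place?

24.0°

With φ₁ = -1.1921, φ₂ = 1.3031, Δλ = 0.9816 rad, the forward-azimuth formula gives
θ = atan2( sin Δλ cos φ₂ , cos φ₁ sin φ₂ − sin φ₁ cos φ₂ cos Δλ ) = atan2(0.2199, 0.4932) = 24.04°.
So the initial bearing is 24.0°.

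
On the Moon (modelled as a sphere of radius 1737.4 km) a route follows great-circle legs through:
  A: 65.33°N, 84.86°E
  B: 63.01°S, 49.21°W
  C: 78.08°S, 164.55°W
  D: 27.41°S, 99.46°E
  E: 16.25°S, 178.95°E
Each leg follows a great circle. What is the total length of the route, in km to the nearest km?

10066 km

Leg A→B: central angle 2.7979 rad, distance 4861.0 km.
Leg B→C: central angle 0.5885 rad, distance 1022.5 km.
Leg C→D: central angle 1.1249 rad, distance 1954.3 km.
Leg D→E: central angle 1.2825 rad, distance 2228.3 km.
Total: 4861.0 + 1022.5 + 1954.3 + 2228.3 ≈ 10066 km.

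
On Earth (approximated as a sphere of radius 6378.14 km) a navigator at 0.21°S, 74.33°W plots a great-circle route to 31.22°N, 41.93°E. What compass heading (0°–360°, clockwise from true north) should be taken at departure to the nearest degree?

With φ₁ = -0.0037, φ₂ = 0.5449, Δλ = 2.0291 rad, the forward-azimuth formula gives
θ = atan2( sin Δλ cos φ₂ , cos φ₁ sin φ₂ − sin φ₁ cos φ₂ cos Δλ ) = atan2(0.7669, 0.5169) = 56.02°.
So the initial bearing is 56°.

56°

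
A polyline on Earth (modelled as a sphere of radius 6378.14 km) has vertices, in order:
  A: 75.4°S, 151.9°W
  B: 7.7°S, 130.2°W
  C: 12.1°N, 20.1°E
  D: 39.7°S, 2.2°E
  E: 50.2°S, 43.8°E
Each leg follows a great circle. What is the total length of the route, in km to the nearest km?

33888 km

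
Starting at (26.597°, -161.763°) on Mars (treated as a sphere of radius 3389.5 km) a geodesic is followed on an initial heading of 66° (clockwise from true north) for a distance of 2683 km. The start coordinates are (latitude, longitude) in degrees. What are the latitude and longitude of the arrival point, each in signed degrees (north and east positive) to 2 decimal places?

Angular distance δ = d/R = 2683/3389.5 = 0.79156 rad; initial bearing θ = 1.1519 rad.
sin φ₂ = sin φ₁ cos δ + cos φ₁ sin δ cos θ = (0.4477)(0.7027) + (0.8942)(0.7115)(0.4067) = 0.5734, so φ₂ = 34.99°.
Δλ = atan2(sin θ sin δ cos φ₁, cos δ − sin φ₁ sin φ₂) = atan2(0.5812, 0.4460) = 52.495°.
λ₂ = -161.763° + 52.495° = -109.27°.

34.99°, -109.27°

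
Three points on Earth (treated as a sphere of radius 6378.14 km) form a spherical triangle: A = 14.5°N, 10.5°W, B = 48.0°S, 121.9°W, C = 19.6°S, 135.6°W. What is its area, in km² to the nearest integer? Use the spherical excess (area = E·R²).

Side lengths (central angles): a = 0.5322, b = 2.2249, c = 2.0069 rad; semiperimeter s = 2.3820.
By l'Huilier's theorem, tan(E/4) = √[tan(s/2) tan((s−a)/2) tan((s−b)/2) tan((s−c)/2)], giving spherical excess E = 0.8769 rad.
Area = E·R² = 0.8769 × (6378.14)² ≈ 35673391 km².

35673391 km²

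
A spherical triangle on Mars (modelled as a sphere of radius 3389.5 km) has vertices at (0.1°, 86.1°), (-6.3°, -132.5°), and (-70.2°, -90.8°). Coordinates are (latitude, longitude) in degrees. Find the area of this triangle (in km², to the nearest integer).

27223746 km²

Side lengths (central angles): a = 1.2083, b = 1.9176, c = 2.4607 rad; semiperimeter s = 2.7933.
By l'Huilier's theorem, tan(E/4) = √[tan(s/2) tan((s−a)/2) tan((s−b)/2) tan((s−c)/2)], giving spherical excess E = 2.3696 rad.
Area = E·R² = 2.3696 × (3389.5)² ≈ 27223746 km².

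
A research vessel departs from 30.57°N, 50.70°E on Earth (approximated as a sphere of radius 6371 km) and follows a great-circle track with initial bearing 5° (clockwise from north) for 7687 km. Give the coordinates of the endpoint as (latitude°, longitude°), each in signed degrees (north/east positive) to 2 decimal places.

79.31°, -155.34°

Angular distance δ = d/R = 7687/6371 = 1.20656 rad; initial bearing θ = 0.0873 rad.
sin φ₂ = sin φ₁ cos δ + cos φ₁ sin δ cos θ = (0.5086)(0.3562) + (0.8610)(0.9344)(0.9962) = 0.9826, so φ₂ = 79.31°.
Δλ = atan2(sin θ sin δ cos φ₁, cos δ − sin φ₁ sin φ₂) = atan2(0.0701, -0.1435) = 153.962°.
λ₂ = 50.700° + 153.962° = 204.66° → -155.34° after wrapping to (−180°, 180°].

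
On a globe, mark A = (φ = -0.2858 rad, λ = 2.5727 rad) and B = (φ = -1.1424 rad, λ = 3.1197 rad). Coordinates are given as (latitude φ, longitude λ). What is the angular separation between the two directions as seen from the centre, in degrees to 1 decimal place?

53.4°

Let φ₁ = -0.2858 rad, φ₂ = -1.1424 rad, and Δλ = 0.5470 rad.
Haversine: a = sin²(Δφ/2) + cos φ₁ cos φ₂ sin²(Δλ/2) = 0.1725 + (0.9594)(0.4154)(0.0730) = 0.20157.
Central angle c = 2·arcsin(√a) = 0.93122 rad.
So the angular separation is 53.4°.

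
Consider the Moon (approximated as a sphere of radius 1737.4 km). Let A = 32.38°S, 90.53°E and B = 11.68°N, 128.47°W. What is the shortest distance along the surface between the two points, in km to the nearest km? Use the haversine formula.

4206 km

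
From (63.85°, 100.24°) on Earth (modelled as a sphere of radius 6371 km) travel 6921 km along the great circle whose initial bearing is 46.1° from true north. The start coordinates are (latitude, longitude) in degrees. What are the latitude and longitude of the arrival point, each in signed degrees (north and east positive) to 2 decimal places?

43.51°, -141.31°

Angular distance δ = d/R = 6921/6371 = 1.08633 rad; initial bearing θ = 0.8046 rad.
sin φ₂ = sin φ₁ cos δ + cos φ₁ sin δ cos θ = (0.8976)(0.4657) + (0.4407)(0.8849)(0.6934) = 0.6885, so φ₂ = 43.51°.
Δλ = atan2(sin θ sin δ cos φ₁, cos δ − sin φ₁ sin φ₂) = atan2(0.2810, -0.1523) = 118.454°.
λ₂ = 100.240° + 118.454° = 218.69° → -141.31° after wrapping to (−180°, 180°].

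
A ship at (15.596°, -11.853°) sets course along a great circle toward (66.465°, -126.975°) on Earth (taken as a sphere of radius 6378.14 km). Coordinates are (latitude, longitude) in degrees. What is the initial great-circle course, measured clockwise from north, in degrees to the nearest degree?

339°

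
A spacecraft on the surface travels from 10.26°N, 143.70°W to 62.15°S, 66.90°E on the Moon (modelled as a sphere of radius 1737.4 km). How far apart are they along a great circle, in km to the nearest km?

In radians: φ₁ = 0.1791, φ₂ = -1.0847, Δλ = -149.400° = -2.6075 rad.
cos c = sin φ₁ sin φ₂ + cos φ₁ cos φ₂ cos Δλ = (0.1781)(-0.8842) + (0.9840)(0.4672)(-0.8607) = -0.55316,
so c = arccos(-0.55316) = 2.15695 rad.
Distance = R·c = 1737.4 × 2.1569 ≈ 3747 km.

3747 km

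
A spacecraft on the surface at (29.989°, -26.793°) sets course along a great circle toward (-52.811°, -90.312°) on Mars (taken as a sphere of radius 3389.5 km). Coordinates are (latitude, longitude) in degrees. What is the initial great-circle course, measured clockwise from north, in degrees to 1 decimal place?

213.3°

With φ₁ = 0.5234, φ₂ = -0.9217, Δλ = -1.1086 rad, the forward-azimuth formula gives
θ = atan2( sin Δλ cos φ₂ , cos φ₁ sin φ₂ − sin φ₁ cos φ₂ cos Δλ ) = atan2(-0.5410, -0.8247) = -146.73°.
Adding 360° brings this into [0°, 360°): 213.3°.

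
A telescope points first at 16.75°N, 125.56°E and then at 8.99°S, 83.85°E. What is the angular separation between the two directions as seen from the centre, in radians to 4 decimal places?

0.8486 rad

With latitudes φ₁ = 16.750°, φ₂ = -8.990° and longitude difference Δλ = -41.710°:
cos c = sin φ₁ sin φ₂ + cos φ₁ cos φ₂ cos Δλ = (0.2882)(-0.1563) + (0.9576)(0.9877)(0.7465) = 0.66103,
so c = arccos(0.66103) = 0.84860 rad.
So the angular separation is 0.8486 rad.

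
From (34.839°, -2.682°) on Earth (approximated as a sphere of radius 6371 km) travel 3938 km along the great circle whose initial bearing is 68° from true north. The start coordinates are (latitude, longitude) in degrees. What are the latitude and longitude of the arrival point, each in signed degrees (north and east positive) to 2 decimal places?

40.07°, 41.92°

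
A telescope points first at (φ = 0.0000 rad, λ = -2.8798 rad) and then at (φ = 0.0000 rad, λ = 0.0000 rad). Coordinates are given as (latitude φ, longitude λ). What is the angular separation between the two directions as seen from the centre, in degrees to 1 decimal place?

165.0°

With latitudes φ₁ = 0.000°, φ₂ = 0.000° and longitude difference Δλ = 165.000°:
cos c = sin φ₁ sin φ₂ + cos φ₁ cos φ₂ cos Δλ = (0.0000)(0.0000) + (1.0000)(1.0000)(-0.9659) = -0.96593,
so c = arccos(-0.96593) = 2.87980 rad.
So the angular separation is 165.0°.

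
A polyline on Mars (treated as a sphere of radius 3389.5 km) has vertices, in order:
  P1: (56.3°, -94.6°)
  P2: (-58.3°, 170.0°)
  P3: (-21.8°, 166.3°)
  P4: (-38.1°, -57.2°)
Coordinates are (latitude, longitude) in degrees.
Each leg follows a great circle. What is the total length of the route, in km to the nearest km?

16649 km

Leg P1→P2: central angle 2.3969 rad, distance 8124.2 km.
Leg P2→P3: central angle 0.6388 rad, distance 2165.1 km.
Leg P3→P4: central angle 1.8764 rad, distance 6360.0 km.
Total: 8124.2 + 2165.1 + 6360.0 ≈ 16649 km.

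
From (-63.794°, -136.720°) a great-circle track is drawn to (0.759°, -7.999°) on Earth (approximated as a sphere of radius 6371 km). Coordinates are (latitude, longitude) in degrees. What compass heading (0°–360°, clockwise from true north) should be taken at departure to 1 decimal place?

125.4°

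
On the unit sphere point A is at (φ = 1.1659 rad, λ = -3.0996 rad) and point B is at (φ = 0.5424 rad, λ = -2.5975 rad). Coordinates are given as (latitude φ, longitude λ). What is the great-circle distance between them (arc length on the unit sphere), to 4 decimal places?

With latitudes φ₁ = 66.801°, φ₂ = 31.077° and longitude difference Δλ = 28.768°:
cos c = sin φ₁ sin φ₂ + cos φ₁ cos φ₂ cos Δλ = (0.9191)(0.5162) + (0.3939)(0.8565)(0.8766) = 0.77020,
so c = arccos(0.77020) = 0.69165 rad.
On the unit sphere the arc length equals the central angle: 0.6916.

0.6916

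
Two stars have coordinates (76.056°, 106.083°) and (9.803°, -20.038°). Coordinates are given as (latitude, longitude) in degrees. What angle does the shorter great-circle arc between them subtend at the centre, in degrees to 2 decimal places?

88.55°

In radians: φ₁ = 1.3274, φ₂ = 0.1711, Δλ = -126.121° = -2.2012 rad.
cos c = sin φ₁ sin φ₂ + cos φ₁ cos φ₂ cos Δλ = (0.9705)(0.1703) + (0.2410)(0.9854)(-0.5895) = 0.02527,
so c = arccos(0.02527) = 1.54553 rad.
So the angular separation is 88.55°.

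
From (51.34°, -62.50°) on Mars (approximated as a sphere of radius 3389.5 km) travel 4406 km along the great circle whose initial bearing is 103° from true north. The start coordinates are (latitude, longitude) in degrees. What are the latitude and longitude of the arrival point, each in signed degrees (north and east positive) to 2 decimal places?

Angular distance δ = d/R = 4406/3389.5 = 1.29990 rad; initial bearing θ = 1.7977 rad.
sin φ₂ = sin φ₁ cos δ + cos φ₁ sin δ cos θ = (0.7809)(0.2676) + (0.6247)(0.9635)(-0.2250) = 0.0736, so φ₂ = 4.22°.
Δλ = atan2(sin θ sin δ cos φ₁, cos δ − sin φ₁ sin φ₂) = atan2(0.5865, 0.2102) = 70.286°.
λ₂ = -62.500° + 70.286° = 7.79°.

4.22°, 7.79°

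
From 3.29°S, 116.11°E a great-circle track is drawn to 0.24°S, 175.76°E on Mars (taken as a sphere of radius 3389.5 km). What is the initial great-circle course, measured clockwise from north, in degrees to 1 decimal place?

88.4°

With φ₁ = -0.0574, φ₂ = -0.0042, Δλ = 1.0411 rad, the forward-azimuth formula gives
θ = atan2( sin Δλ cos φ₂ , cos φ₁ sin φ₂ − sin φ₁ cos φ₂ cos Δλ ) = atan2(0.8629, 0.0248) = 88.35°.
So the initial bearing is 88.4°.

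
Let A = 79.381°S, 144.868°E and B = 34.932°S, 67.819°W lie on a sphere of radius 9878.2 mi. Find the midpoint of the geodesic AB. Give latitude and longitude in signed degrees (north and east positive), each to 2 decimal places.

-66.63°, -76.33°

Central angle δ = 1.1200 rad. Interpolating on the sphere with fraction f = 0.5:
P = [sin((1−f)δ)·A + sin(fδ)·B] / sin δ = 0.5901·A + 0.5901·B in Cartesian coordinates,
giving P = (0.0937, -0.3854, -0.9180), i.e. latitude -66.63°, longitude -76.33°.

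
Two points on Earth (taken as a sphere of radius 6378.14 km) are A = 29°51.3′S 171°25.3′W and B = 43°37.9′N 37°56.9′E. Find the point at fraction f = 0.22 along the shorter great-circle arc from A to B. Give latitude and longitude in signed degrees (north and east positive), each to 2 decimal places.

-6.54°, 162.78°

The central angle between A and B is δ = 2.6693 rad.
With f = 0.22, the slerp weights are sin((1−f)δ)/sin δ = 1.9172 and sin(fδ)/sin δ = 1.2181.
Weighted sum of the unit vectors: (1.9172)·(-0.8576,-0.1294,-0.4978) + (1.2181)·(0.5708,0.4451,0.6900) = (-0.9490, 0.2941, -0.1139).
Converting back: φ = atan2(z, √(x²+y²)) = -6.54°, λ = atan2(y, x) = 162.78°.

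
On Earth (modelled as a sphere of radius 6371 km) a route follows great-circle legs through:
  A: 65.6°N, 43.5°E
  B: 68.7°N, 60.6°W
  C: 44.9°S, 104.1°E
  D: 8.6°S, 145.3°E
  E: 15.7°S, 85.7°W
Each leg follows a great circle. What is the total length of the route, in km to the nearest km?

40628 km

Leg A→B: central angle 0.6234 rad, distance 3971.5 km.
Leg B→C: central angle 2.7042 rad, distance 17228.2 km.
Leg C→D: central angle 0.8860 rad, distance 5644.6 km.
Leg D→E: central angle 2.1635 rad, distance 13783.3 km.
Total: 3971.5 + 17228.2 + 5644.6 + 13783.3 ≈ 40628 km.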